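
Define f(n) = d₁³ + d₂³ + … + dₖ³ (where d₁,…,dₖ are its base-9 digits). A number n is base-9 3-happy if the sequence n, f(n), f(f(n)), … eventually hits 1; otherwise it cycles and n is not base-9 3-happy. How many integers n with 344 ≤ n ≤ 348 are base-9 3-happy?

1

344: 344 → 80 → 1024 → 496 → 218 → 232 → 694 → 638 → 1198 → 470 → 476 → 980 → 540 → 432 → 152 → 856 → 128 → 134 → 638  — not base-9 3-happy
345: 345 → 99 → 9 → 1  — base-9 3-happy
346: 346 → 136 → 218 → 232 → 694 → 638 → 1198 → 470 → 476 → 980 → 540 → 432 → 152 → 856 → 128 → 134 → 638  — not base-9 3-happy
347: 347 → 197 → 547 → 775 → 127 → 127  — not base-9 3-happy
348: 348 → 288 → 152 → 856 → 128 → 134 → 638 → 1198 → 470 → 476 → 980 → 540 → 432 → 152  — not base-9 3-happy
base-9 3-happy: 345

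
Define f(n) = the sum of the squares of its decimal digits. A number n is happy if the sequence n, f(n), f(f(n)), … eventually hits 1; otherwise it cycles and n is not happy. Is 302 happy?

happy

302 → 3² + 0² + 2² = 9 + 0 + 4 = 13
13 → 1² + 3² = 1 + 9 = 10
10 → 1² + 0² = 1 + 0 = 1  — reached 1.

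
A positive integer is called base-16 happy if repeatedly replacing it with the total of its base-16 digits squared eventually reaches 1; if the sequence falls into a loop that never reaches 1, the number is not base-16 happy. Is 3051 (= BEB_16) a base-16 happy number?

3051 = (11,14,11)_16 → 11² + 14² + 11² = 438
438 = (1,11,6)_16 → 1² + 11² + 6² = 158
158 = (9,14)_16 → 9² + 14² = 277
277 = (1,1,5)_16 → 1² + 1² + 5² = 27
27 = (1,11)_16 → 1² + 11² = 122
122 = (7,10)_16 → 7² + 10² = 149
149 = (9,5)_16 → 9² + 5² = 106
106 = (6,10)_16 → 6² + 10² = 136
136 = (8,8)_16 → 8² + 8² = 128
128 = (8,0)_16 → 8² + 0² = 64
64 = (4,0)_16 → 4² + 0² = 16
16 = (1,0)_16 → 1² + 0² = 1  — reached 1.

base-16 happy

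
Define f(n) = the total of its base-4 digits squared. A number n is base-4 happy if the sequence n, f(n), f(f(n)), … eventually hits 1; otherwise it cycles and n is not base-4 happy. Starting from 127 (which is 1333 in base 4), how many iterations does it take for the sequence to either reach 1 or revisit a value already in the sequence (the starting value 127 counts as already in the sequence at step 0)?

127 = (1,3,3,3)_4 → 28
28 = (1,3,0)_4 → 10
10 = (2,2)_4 → 8
8 = (2,0)_4 → 4
4 = (1,0)_4 → 1  — reached 1.
That took 5 steps.

5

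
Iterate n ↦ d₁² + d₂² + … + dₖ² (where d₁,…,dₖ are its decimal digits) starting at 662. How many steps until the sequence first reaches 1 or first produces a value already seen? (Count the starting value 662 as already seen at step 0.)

11

662 → 6² + 6² + 2² = 76
76 → 7² + 6² = 85
85 → 8² + 5² = 89
89 → 8² + 9² = 145
145 → 1² + 4² + 5² = 42
42 → 4² + 2² = 20
20 → 2² + 0² = 4
4 → 4² = 16
16 → 1² + 6² = 37
37 → 3² + 7² = 58
58 → 5² + 8² = 89  — 89 repeats.
That took 11 steps.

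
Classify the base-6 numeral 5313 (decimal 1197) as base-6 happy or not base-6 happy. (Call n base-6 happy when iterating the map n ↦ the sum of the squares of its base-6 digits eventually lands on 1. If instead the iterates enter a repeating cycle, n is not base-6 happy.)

base-6 happy

1197 = (5,3,1,3)_6 → 5² + 3² + 1² + 3² = 44
44 = (1,1,2)_6 → 1² + 1² + 2² = 6
6 = (1,0)_6 → 1² + 0² = 1  — reached 1.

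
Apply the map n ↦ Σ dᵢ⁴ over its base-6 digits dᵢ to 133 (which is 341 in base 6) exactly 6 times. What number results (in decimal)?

133 = (3,4,1)_6 → 3⁴ + 4⁴ + 1⁴ = 338
338 = (1,3,2,2)_6 → 1⁴ + 3⁴ + 2⁴ + 2⁴ = 114
114 = (3,1,0)_6 → 3⁴ + 1⁴ + 0⁴ = 82
82 = (2,1,4)_6 → 2⁴ + 1⁴ + 4⁴ = 273
273 = (1,1,3,3)_6 → 1⁴ + 1⁴ + 3⁴ + 3⁴ = 164
164 = (4,3,2)_6 → 4⁴ + 3⁴ + 2⁴ = 353

353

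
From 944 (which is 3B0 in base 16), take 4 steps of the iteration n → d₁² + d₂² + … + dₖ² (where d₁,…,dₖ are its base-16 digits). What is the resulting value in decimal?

4

944 = (3,11,0)_16 → 3² + 11² + 0² = 9 + 121 + 0 = 130
130 = (8,2)_16 → 8² + 2² = 64 + 4 = 68
68 = (4,4)_16 → 4² + 4² = 16 + 16 = 32
32 = (2,0)_16 → 2² + 0² = 4 + 0 = 4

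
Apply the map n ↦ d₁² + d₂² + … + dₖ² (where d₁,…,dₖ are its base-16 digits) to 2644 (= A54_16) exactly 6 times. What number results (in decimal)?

149

2644 = (10,5,4)_16 → 10² + 5² + 4² = 141
141 = (8,13)_16 → 8² + 13² = 233
233 = (14,9)_16 → 14² + 9² = 277
277 = (1,1,5)_16 → 1² + 1² + 5² = 27
27 = (1,11)_16 → 1² + 11² = 122
122 = (7,10)_16 → 7² + 10² = 149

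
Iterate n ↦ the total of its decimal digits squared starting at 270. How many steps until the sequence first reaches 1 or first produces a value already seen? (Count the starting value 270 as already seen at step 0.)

14

270 → 2² + 7² + 0² = 4 + 49 + 0 = 53
53 → 5² + 3² = 25 + 9 = 34
34 → 3² + 4² = 9 + 16 = 25
25 → 2² + 5² = 4 + 25 = 29
29 → 2² + 9² = 4 + 81 = 85
85 → 8² + 5² = 64 + 25 = 89
89 → 8² + 9² = 64 + 81 = 145
145 → 1² + 4² + 5² = 1 + 16 + 25 = 42
42 → 4² + 2² = 16 + 4 = 20
20 → 2² + 0² = 4 + 0 = 4
4 → 4² = 16
16 → 1² + 6² = 1 + 36 = 37
37 → 3² + 7² = 9 + 49 = 58
58 → 5² + 8² = 25 + 64 = 89  — 89 repeats.
That took 14 steps.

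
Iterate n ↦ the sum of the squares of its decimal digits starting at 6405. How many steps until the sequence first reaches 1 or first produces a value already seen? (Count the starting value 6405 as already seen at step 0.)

11

6405 → 6² + 4² + 0² + 5² = 36 + 16 + 0 + 25 = 77
77 → 7² + 7² = 49 + 49 = 98
98 → 9² + 8² = 81 + 64 = 145
145 → 1² + 4² + 5² = 1 + 16 + 25 = 42
42 → 4² + 2² = 16 + 4 = 20
20 → 2² + 0² = 4 + 0 = 4
4 → 4² = 16
16 → 1² + 6² = 1 + 36 = 37
37 → 3² + 7² = 9 + 49 = 58
58 → 5² + 8² = 25 + 64 = 89
89 → 8² + 9² = 64 + 81 = 145  — 145 repeats.
That took 11 steps.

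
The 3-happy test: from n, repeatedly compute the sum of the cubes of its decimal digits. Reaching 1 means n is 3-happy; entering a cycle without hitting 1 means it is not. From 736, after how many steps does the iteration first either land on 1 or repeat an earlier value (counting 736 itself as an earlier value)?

736 → 7³ + 3³ + 6³ = 586
586 → 5³ + 8³ + 6³ = 853
853 → 8³ + 5³ + 3³ = 664
664 → 6³ + 6³ + 4³ = 496
496 → 4³ + 9³ + 6³ = 1009
1009 → 1³ + 0³ + 0³ + 9³ = 730
730 → 7³ + 3³ + 0³ = 370
370 → 3³ + 7³ + 0³ = 370  — 370 repeats.
That took 8 steps.

8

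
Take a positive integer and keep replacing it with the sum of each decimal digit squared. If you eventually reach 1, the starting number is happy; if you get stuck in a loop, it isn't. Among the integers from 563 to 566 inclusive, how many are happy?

563: 563 → 70 → 49 → 97 → 130 → 10 → 1  — happy
564: 564 → 77 → 98 → 145 → 42 → 20 → 4 → 16 → 37 → 58 → 89 → 145  — not happy
565: 565 → 86 → 100 → 1  — happy
566: 566 → 97 → 130 → 10 → 1  — happy
happy: 563, 565, 566

3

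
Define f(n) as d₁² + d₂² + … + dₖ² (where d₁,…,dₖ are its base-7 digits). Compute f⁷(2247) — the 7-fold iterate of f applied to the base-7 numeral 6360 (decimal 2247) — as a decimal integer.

2247 = (6,3,6,0)_7 → 6² + 3² + 6² + 0² = 36 + 9 + 36 + 0 = 81
81 = (1,4,4)_7 → 1² + 4² + 4² = 1 + 16 + 16 = 33
33 = (4,5)_7 → 4² + 5² = 16 + 25 = 41
41 = (5,6)_7 → 5² + 6² = 25 + 36 = 61
61 = (1,1,5)_7 → 1² + 1² + 5² = 1 + 1 + 25 = 27
27 = (3,6)_7 → 3² + 6² = 9 + 36 = 45
45 = (6,3)_7 → 6² + 3² = 36 + 9 = 45

45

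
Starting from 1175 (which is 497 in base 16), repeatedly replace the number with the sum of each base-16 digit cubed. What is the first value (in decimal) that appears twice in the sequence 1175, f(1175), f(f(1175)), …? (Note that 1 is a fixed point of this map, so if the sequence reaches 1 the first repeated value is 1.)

1175 = (4,9,7)_16 → 1136
1136 = (4,7,0)_16 → 407
407 = (1,9,7)_16 → 1073
1073 = (4,3,1)_16 → 92
92 = (5,12)_16 → 1853
1853 = (7,3,13)_16 → 2567
2567 = (10,0,7)_16 → 1343
1343 = (5,3,15)_16 → 3527
3527 = (13,12,7)_16 → 4268
4268 = (1,0,10,12)_16 → 2729
2729 = (10,10,9)_16 → 2729  — 2729 already appeared earlier.

2729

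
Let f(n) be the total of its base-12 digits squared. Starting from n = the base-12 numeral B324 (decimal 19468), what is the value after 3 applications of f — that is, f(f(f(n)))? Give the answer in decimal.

19468 = (11,3,2,4)_12 → 11² + 3² + 2² + 4² = 121 + 9 + 4 + 16 = 150
150 = (1,0,6)_12 → 1² + 0² + 6² = 1 + 0 + 36 = 37
37 = (3,1)_12 → 3² + 1² = 9 + 1 = 10

10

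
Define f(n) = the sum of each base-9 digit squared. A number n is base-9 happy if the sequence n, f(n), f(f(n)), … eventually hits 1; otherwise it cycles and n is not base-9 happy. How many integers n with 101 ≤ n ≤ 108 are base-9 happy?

1

101: 101 → 9 → 1  (reaches 1)
102: 102 → 14 → 26 → 68 → 74 → 68  (repeats 68)
103: 103 → 21 → 13 → 17 → 65 → 53 → 89 → 65  (repeats 65)
104: 104 → 30 → 18 → 4 → 16 → 50 → 50  (repeats 50)
105: 105 → 41 → 41  (repeats 41)
106: 106 → 54 → 36 → 16 → 50 → 50  (repeats 50)
107: 107 → 69 → 85 → 17 → 65 → 53 → 89 → 65  (repeats 65)
108: 108 → 10 → 2 → 4 → 16 → 50 → 50  (repeats 50)
base-9 happy: 101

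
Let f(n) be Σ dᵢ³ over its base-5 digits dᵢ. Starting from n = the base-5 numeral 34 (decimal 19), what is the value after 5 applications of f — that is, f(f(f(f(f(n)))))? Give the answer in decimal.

19 = (3,4)_5 → 3³ + 4³ = 91
91 = (3,3,1)_5 → 3³ + 3³ + 1³ = 55
55 = (2,1,0)_5 → 2³ + 1³ + 0³ = 9
9 = (1,4)_5 → 1³ + 4³ = 65
65 = (2,3,0)_5 → 2³ + 3³ + 0³ = 35

35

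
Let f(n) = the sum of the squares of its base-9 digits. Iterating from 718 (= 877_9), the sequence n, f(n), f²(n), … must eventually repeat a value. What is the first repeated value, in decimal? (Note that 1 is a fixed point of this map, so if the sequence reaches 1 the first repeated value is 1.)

718 = (8,7,7)_9 → 8² + 7² + 7² = 162
162 = (2,0,0)_9 → 2² + 0² + 0² = 4
4 = (4)_9 → 4² = 16
16 = (1,7)_9 → 1² + 7² = 50
50 = (5,5)_9 → 5² + 5² = 50  — 50 already appeared earlier.

50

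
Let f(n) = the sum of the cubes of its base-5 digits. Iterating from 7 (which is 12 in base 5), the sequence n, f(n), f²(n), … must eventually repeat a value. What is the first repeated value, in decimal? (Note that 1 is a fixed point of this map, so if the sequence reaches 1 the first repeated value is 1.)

9

7 = (1,2)_5 → 1³ + 2³ = 1 + 8 = 9
9 = (1,4)_5 → 1³ + 4³ = 1 + 64 = 65
65 = (2,3,0)_5 → 2³ + 3³ + 0³ = 8 + 27 + 0 = 35
35 = (1,2,0)_5 → 1³ + 2³ + 0³ = 1 + 8 + 0 = 9  — 9 already appeared earlier.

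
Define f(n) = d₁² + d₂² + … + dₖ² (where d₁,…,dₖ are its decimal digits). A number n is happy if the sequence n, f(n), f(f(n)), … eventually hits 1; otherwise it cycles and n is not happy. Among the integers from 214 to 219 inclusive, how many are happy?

1

214: 214 → 21 → 5 → 25 → 29 → 85 → 89 → 145 → 42 → 20 → 4 → 16 → 37 → 58 → 89  (repeats 89)
215: 215 → 30 → 9 → 81 → 65 → 61 → 37 → 58 → 89 → 145 → 42 → 20 → 4 → 16 → 37  (repeats 37)
216: 216 → 41 → 17 → 50 → 25 → 29 → 85 → 89 → 145 → 42 → 20 → 4 → 16 → 37 → 58 → 89  (repeats 89)
217: 217 → 54 → 41 → 17 → 50 → 25 → 29 → 85 → 89 → 145 → 42 → 20 → 4 → 16 → 37 → 58 → 89  (repeats 89)
218: 218 → 69 → 117 → 51 → 26 → 40 → 16 → 37 → 58 → 89 → 145 → 42 → 20 → 4 → 16  (repeats 16)
219: 219 → 86 → 100 → 1  (reaches 1)
happy: 219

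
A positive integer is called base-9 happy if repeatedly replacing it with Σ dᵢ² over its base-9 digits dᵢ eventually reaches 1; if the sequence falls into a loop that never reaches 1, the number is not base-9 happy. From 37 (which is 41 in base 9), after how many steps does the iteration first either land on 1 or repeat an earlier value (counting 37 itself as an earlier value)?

37 = (4,1)_9 → 17
17 = (1,8)_9 → 65
65 = (7,2)_9 → 53
53 = (5,8)_9 → 89
89 = (1,0,8)_9 → 65  — 65 repeats.
That took 5 steps.

5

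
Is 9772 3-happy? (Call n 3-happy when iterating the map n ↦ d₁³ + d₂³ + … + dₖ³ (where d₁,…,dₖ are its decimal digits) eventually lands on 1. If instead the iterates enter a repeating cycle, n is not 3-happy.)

3-happy

9772 → 9³ + 7³ + 7³ + 2³ = 729 + 343 + 343 + 8 = 1423
1423 → 1³ + 4³ + 2³ + 3³ = 1 + 64 + 8 + 27 = 100
100 → 1³ + 0³ + 0³ = 1 + 0 + 0 = 1  — reached 1.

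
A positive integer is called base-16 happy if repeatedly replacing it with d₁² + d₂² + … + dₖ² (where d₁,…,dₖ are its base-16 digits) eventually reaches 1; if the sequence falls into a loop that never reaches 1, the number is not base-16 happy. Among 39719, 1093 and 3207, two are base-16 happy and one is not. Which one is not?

39719: 39719 → 255 → 450 → 149 → 106 → 136 → 128 → 64 → 16 → 1  — reaches 1 (base-16 happy)
1093: 1093 → 57 → 90 → 125 → 218 → 269 → 170 → 200 → 208 → 169 → 181 → 146 → 85 → 50 → 13 → 169  — repeats 169 (not base-16 happy)
3207: 3207 → 257 → 2 → 4 → 16 → 1  — reaches 1 (base-16 happy)

1093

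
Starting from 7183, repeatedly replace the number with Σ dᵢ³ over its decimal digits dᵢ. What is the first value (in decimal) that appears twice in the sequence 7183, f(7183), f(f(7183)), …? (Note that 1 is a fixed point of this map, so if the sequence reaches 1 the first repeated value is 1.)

352

7183 → 7³ + 1³ + 8³ + 3³ = 883
883 → 8³ + 8³ + 3³ = 1051
1051 → 1³ + 0³ + 5³ + 1³ = 127
127 → 1³ + 2³ + 7³ = 352
352 → 3³ + 5³ + 2³ = 160
160 → 1³ + 6³ + 0³ = 217
217 → 2³ + 1³ + 7³ = 352  — 352 already appeared earlier.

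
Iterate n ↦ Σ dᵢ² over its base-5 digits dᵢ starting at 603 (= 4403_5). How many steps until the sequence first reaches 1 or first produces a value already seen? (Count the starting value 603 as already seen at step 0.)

4

603 = (4,4,0,3)_5 → 4² + 4² + 0² + 3² = 16 + 16 + 0 + 9 = 41
41 = (1,3,1)_5 → 1² + 3² + 1² = 1 + 9 + 1 = 11
11 = (2,1)_5 → 2² + 1² = 4 + 1 = 5
5 = (1,0)_5 → 1² + 0² = 1 + 0 = 1  — reached 1.
That took 4 steps.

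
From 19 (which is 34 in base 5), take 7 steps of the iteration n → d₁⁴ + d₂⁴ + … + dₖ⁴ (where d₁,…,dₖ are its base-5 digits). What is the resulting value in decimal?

99

19 = (3,4)_5 → 3⁴ + 4⁴ = 81 + 256 = 337
337 = (2,3,2,2)_5 → 2⁴ + 3⁴ + 2⁴ + 2⁴ = 16 + 81 + 16 + 16 = 129
129 = (1,0,0,4)_5 → 1⁴ + 0⁴ + 0⁴ + 4⁴ = 1 + 0 + 0 + 256 = 257
257 = (2,0,1,2)_5 → 2⁴ + 0⁴ + 1⁴ + 2⁴ = 16 + 0 + 1 + 16 = 33
33 = (1,1,3)_5 → 1⁴ + 1⁴ + 3⁴ = 1 + 1 + 81 = 83
83 = (3,1,3)_5 → 3⁴ + 1⁴ + 3⁴ = 81 + 1 + 81 = 163
163 = (1,1,2,3)_5 → 1⁴ + 1⁴ + 2⁴ + 3⁴ = 1 + 1 + 16 + 81 = 99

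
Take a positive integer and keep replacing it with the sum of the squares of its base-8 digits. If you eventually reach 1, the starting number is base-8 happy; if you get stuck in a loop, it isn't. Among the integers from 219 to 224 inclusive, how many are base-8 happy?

1

219: 219 → 27 → 18 → 8 → 1  — base-8 happy
220: 220 → 34 → 20 → 20  — not base-8 happy
221: 221 → 43 → 34 → 20 → 20  — not base-8 happy
222: 222 → 54 → 72 → 2 → 4 → 16 → 4  — not base-8 happy
223: 223 → 67 → 10 → 5 → 25 → 10  — not base-8 happy
224: 224 → 25 → 10 → 5 → 25  — not base-8 happy
base-8 happy: 219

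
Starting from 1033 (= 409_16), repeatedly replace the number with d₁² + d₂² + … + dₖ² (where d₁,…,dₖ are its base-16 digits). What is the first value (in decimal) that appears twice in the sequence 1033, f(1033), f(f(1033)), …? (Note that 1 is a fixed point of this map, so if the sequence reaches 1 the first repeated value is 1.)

169

1033 = (4,0,9)_16 → 4² + 0² + 9² = 97
97 = (6,1)_16 → 6² + 1² = 37
37 = (2,5)_16 → 2² + 5² = 29
29 = (1,13)_16 → 1² + 13² = 170
170 = (10,10)_16 → 10² + 10² = 200
200 = (12,8)_16 → 12² + 8² = 208
208 = (13,0)_16 → 13² + 0² = 169
169 = (10,9)_16 → 10² + 9² = 181
181 = (11,5)_16 → 11² + 5² = 146
146 = (9,2)_16 → 9² + 2² = 85
85 = (5,5)_16 → 5² + 5² = 50
50 = (3,2)_16 → 3² + 2² = 13
13 = (13)_16 → 13² = 169  — 169 already appeared earlier.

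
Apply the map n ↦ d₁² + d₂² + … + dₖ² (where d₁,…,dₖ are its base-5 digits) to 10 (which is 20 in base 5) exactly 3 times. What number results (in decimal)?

10

10 = (2,0)_5 → 2² + 0² = 4
4 = (4)_5 → 4² = 16
16 = (3,1)_5 → 3² + 1² = 10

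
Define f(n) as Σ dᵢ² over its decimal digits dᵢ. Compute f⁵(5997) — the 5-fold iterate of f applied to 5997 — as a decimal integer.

5997 → 236
236 → 49
49 → 97
97 → 130
130 → 10

10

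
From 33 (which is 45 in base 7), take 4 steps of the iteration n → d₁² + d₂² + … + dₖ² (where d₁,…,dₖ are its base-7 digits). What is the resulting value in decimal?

45

33 = (4,5)_7 → 4² + 5² = 41
41 = (5,6)_7 → 5² + 6² = 61
61 = (1,1,5)_7 → 1² + 1² + 5² = 27
27 = (3,6)_7 → 3² + 6² = 45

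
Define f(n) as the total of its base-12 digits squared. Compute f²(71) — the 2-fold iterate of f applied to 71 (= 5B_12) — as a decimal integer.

5

71 = (5,11)_12 → 5² + 11² = 146
146 = (1,0,2)_12 → 1² + 0² + 2² = 5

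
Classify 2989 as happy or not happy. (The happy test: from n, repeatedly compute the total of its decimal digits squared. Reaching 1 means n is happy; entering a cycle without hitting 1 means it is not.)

happy

2989 → 2² + 9² + 8² + 9² = 4 + 81 + 64 + 81 = 230
230 → 2² + 3² + 0² = 4 + 9 + 0 = 13
13 → 1² + 3² = 1 + 9 = 10
10 → 1² + 0² = 1 + 0 = 1  — reached 1.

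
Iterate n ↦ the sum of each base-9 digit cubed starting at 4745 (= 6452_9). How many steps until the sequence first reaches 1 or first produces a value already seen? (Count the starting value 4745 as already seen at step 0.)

12

4745 = (6,4,5,2)_9 → 6³ + 4³ + 5³ + 2³ = 216 + 64 + 125 + 8 = 413
413 = (5,0,8)_9 → 5³ + 0³ + 8³ = 125 + 0 + 512 = 637
637 = (7,7,7)_9 → 7³ + 7³ + 7³ = 343 + 343 + 343 = 1029
1029 = (1,3,6,3)_9 → 1³ + 3³ + 6³ + 3³ = 1 + 27 + 216 + 27 = 271
271 = (3,3,1)_9 → 3³ + 3³ + 1³ = 27 + 27 + 1 = 55
55 = (6,1)_9 → 6³ + 1³ = 216 + 1 = 217
217 = (2,6,1)_9 → 2³ + 6³ + 1³ = 8 + 216 + 1 = 225
225 = (2,7,0)_9 → 2³ + 7³ + 0³ = 8 + 343 + 0 = 351
351 = (4,3,0)_9 → 4³ + 3³ + 0³ = 64 + 27 + 0 = 91
91 = (1,1,1)_9 → 1³ + 1³ + 1³ = 1 + 1 + 1 = 3
3 = (3)_9 → 3³ = 27
27 = (3,0)_9 → 3³ + 0³ = 27 + 0 = 27  — 27 repeats.
That took 12 steps.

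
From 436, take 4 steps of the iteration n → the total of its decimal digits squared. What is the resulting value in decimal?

89

436 → 4² + 3² + 6² = 16 + 9 + 36 = 61
61 → 6² + 1² = 36 + 1 = 37
37 → 3² + 7² = 9 + 49 = 58
58 → 5² + 8² = 25 + 64 = 89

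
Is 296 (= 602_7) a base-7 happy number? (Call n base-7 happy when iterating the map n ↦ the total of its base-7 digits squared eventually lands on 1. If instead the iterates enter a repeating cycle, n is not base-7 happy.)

296 = (6,0,2)_7 → 6² + 0² + 2² = 36 + 0 + 4 = 40
40 = (5,5)_7 → 5² + 5² = 25 + 25 = 50
50 = (1,0,1)_7 → 1² + 0² + 1² = 1 + 0 + 1 = 2
2 = (2)_7 → 2² = 4
4 = (4)_7 → 4² = 16
16 = (2,2)_7 → 2² + 2² = 4 + 4 = 8
8 = (1,1)_7 → 1² + 1² = 1 + 1 = 2  — 2 already seen; the sequence cycles without reaching 1.

not base-7 happy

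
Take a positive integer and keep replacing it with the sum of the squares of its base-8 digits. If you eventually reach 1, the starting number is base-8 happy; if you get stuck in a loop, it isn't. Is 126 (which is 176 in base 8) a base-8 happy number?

not base-8 happy

126 = (1,7,6)_8 → 1² + 7² + 6² = 1 + 49 + 36 = 86
86 = (1,2,6)_8 → 1² + 2² + 6² = 1 + 4 + 36 = 41
41 = (5,1)_8 → 5² + 1² = 25 + 1 = 26
26 = (3,2)_8 → 3² + 2² = 9 + 4 = 13
13 = (1,5)_8 → 1² + 5² = 1 + 25 = 26  — 26 already seen; the sequence cycles without reaching 1.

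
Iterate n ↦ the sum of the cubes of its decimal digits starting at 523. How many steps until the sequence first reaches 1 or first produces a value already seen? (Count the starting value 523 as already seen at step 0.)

523 → 5³ + 2³ + 3³ = 160
160 → 1³ + 6³ + 0³ = 217
217 → 2³ + 1³ + 7³ = 352
352 → 3³ + 5³ + 2³ = 160  — 160 repeats.
That took 4 steps.

4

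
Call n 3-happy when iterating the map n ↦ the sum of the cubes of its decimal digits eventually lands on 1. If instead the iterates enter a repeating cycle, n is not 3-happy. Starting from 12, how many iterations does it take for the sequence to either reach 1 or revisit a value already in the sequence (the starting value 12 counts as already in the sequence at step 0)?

6

12 → 1³ + 2³ = 1 + 8 = 9
9 → 9³ = 729
729 → 7³ + 2³ + 9³ = 343 + 8 + 729 = 1080
1080 → 1³ + 0³ + 8³ + 0³ = 1 + 0 + 512 + 0 = 513
513 → 5³ + 1³ + 3³ = 125 + 1 + 27 = 153
153 → 1³ + 5³ + 3³ = 1 + 125 + 27 = 153  — 153 repeats.
That took 6 steps.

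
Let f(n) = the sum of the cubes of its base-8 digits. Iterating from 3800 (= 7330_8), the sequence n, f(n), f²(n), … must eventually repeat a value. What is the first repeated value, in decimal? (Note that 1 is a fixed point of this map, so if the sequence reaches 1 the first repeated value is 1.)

559

3800 = (7,3,3,0)_8 → 397
397 = (6,1,5)_8 → 342
342 = (5,2,6)_8 → 349
349 = (5,3,5)_8 → 277
277 = (4,2,5)_8 → 197
197 = (3,0,5)_8 → 152
152 = (2,3,0)_8 → 35
35 = (4,3)_8 → 91
91 = (1,3,3)_8 → 55
55 = (6,7)_8 → 559
559 = (1,0,5,7)_8 → 469
469 = (7,2,5)_8 → 476
476 = (7,3,4)_8 → 434
434 = (6,6,2)_8 → 440
440 = (6,7,0)_8 → 559  — 559 already appeared earlier.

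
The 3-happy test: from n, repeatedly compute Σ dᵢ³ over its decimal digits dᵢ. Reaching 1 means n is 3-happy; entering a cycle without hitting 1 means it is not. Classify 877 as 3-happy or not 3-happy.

3-happy

877 → 8³ + 7³ + 7³ = 1198
1198 → 1³ + 1³ + 9³ + 8³ = 1243
1243 → 1³ + 2³ + 4³ + 3³ = 100
100 → 1³ + 0³ + 0³ = 1  — reached 1.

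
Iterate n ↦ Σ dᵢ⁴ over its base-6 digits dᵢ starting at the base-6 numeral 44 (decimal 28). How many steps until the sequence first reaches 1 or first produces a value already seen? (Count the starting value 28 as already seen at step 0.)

28 = (4,4)_6 → 512
512 = (2,2,1,2)_6 → 49
49 = (1,2,1)_6 → 18
18 = (3,0)_6 → 81
81 = (2,1,3)_6 → 98
98 = (2,4,2)_6 → 288
288 = (1,2,0,0)_6 → 17
17 = (2,5)_6 → 641
641 = (2,5,4,5)_6 → 1522
1522 = (1,1,0,1,4)_6 → 259
259 = (1,1,1,1)_6 → 4
4 = (4)_6 → 256
256 = (1,1,0,4)_6 → 258
258 = (1,1,1,0)_6 → 3
3 = (3)_6 → 81  — 81 repeats.
That took 15 steps.

15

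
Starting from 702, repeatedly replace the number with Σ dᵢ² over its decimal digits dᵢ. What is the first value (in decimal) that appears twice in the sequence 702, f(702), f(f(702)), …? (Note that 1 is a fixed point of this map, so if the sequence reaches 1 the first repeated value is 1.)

702 → 7² + 0² + 2² = 49 + 0 + 4 = 53
53 → 5² + 3² = 25 + 9 = 34
34 → 3² + 4² = 9 + 16 = 25
25 → 2² + 5² = 4 + 25 = 29
29 → 2² + 9² = 4 + 81 = 85
85 → 8² + 5² = 64 + 25 = 89
89 → 8² + 9² = 64 + 81 = 145
145 → 1² + 4² + 5² = 1 + 16 + 25 = 42
42 → 4² + 2² = 16 + 4 = 20
20 → 2² + 0² = 4 + 0 = 4
4 → 4² = 16
16 → 1² + 6² = 1 + 36 = 37
37 → 3² + 7² = 9 + 49 = 58
58 → 5² + 8² = 25 + 64 = 89  — 89 already appeared earlier.

89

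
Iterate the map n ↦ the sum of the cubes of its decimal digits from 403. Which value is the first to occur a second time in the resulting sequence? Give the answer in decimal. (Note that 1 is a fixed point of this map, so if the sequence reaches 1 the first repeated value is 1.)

403 → 4³ + 0³ + 3³ = 64 + 0 + 27 = 91
91 → 9³ + 1³ = 729 + 1 = 730
730 → 7³ + 3³ + 0³ = 343 + 27 + 0 = 370
370 → 3³ + 7³ + 0³ = 27 + 343 + 0 = 370  — 370 already appeared earlier.

370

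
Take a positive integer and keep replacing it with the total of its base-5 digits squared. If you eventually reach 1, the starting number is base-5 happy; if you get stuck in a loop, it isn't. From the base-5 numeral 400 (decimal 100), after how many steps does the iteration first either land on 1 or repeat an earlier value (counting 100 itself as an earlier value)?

100 = (4,0,0)_5 → 16
16 = (3,1)_5 → 10
10 = (2,0)_5 → 4
4 = (4)_5 → 16  — 16 repeats.
That took 4 steps.

4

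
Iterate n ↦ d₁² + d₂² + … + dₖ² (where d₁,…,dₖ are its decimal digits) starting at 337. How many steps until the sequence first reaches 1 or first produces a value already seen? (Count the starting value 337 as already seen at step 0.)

337 → 3² + 3² + 7² = 9 + 9 + 49 = 67
67 → 6² + 7² = 36 + 49 = 85
85 → 8² + 5² = 64 + 25 = 89
89 → 8² + 9² = 64 + 81 = 145
145 → 1² + 4² + 5² = 1 + 16 + 25 = 42
42 → 4² + 2² = 16 + 4 = 20
20 → 2² + 0² = 4 + 0 = 4
4 → 4² = 16
16 → 1² + 6² = 1 + 36 = 37
37 → 3² + 7² = 9 + 49 = 58
58 → 5² + 8² = 25 + 64 = 89  — 89 repeats.
That took 11 steps.

11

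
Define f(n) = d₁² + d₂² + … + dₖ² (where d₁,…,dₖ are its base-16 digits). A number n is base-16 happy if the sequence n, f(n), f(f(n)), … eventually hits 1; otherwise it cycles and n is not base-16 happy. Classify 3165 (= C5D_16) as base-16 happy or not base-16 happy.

3165 = (12,5,13)_16 → 12² + 5² + 13² = 338
338 = (1,5,2)_16 → 1² + 5² + 2² = 30
30 = (1,14)_16 → 1² + 14² = 197
197 = (12,5)_16 → 12² + 5² = 169
169 = (10,9)_16 → 10² + 9² = 181
181 = (11,5)_16 → 11² + 5² = 146
146 = (9,2)_16 → 9² + 2² = 85
85 = (5,5)_16 → 5² + 5² = 50
50 = (3,2)_16 → 3² + 2² = 13
13 = (13)_16 → 13² = 169  — 169 already seen; the sequence cycles without reaching 1.

not base-16 happy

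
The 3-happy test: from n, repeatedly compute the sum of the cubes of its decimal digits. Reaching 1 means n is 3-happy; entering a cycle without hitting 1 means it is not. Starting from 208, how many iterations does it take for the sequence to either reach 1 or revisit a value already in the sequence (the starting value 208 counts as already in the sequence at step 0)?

5

208 → 2³ + 0³ + 8³ = 8 + 0 + 512 = 520
520 → 5³ + 2³ + 0³ = 125 + 8 + 0 = 133
133 → 1³ + 3³ + 3³ = 1 + 27 + 27 = 55
55 → 5³ + 5³ = 125 + 125 = 250
250 → 2³ + 5³ + 0³ = 8 + 125 + 0 = 133  — 133 repeats.
That took 5 steps.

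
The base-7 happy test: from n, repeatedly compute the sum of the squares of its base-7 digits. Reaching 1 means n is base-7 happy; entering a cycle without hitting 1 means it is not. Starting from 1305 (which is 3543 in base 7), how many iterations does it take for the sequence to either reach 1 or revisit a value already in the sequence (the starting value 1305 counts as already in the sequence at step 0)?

1305 = (3,5,4,3)_7 → 3² + 5² + 4² + 3² = 59
59 = (1,1,3)_7 → 1² + 1² + 3² = 11
11 = (1,4)_7 → 1² + 4² = 17
17 = (2,3)_7 → 2² + 3² = 13
13 = (1,6)_7 → 1² + 6² = 37
37 = (5,2)_7 → 5² + 2² = 29
29 = (4,1)_7 → 4² + 1² = 17  — 17 repeats.
That took 7 steps.

7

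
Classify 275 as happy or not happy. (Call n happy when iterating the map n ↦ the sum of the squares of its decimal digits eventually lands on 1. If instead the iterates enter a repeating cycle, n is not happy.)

not happy

275 → 2² + 7² + 5² = 78
78 → 7² + 8² = 113
113 → 1² + 1² + 3² = 11
11 → 1² + 1² = 2
2 → 2² = 4
4 → 4² = 16
16 → 1² + 6² = 37
37 → 3² + 7² = 58
58 → 5² + 8² = 89
89 → 8² + 9² = 145
145 → 1² + 4² + 5² = 42
42 → 4² + 2² = 20
20 → 2² + 0² = 4  — 4 already seen; the sequence cycles without reaching 1.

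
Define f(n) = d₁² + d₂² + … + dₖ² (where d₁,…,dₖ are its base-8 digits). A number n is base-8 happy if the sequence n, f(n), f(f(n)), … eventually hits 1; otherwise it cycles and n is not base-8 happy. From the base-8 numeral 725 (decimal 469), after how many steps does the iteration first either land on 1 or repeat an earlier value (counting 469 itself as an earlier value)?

4

469 = (7,2,5)_8 → 7² + 2² + 5² = 78
78 = (1,1,6)_8 → 1² + 1² + 6² = 38
38 = (4,6)_8 → 4² + 6² = 52
52 = (6,4)_8 → 6² + 4² = 52  — 52 repeats.
That took 4 steps.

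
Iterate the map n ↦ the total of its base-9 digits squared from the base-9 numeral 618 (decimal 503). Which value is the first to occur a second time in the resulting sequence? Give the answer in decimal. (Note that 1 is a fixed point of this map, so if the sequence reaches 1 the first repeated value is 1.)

1

503 = (6,1,8)_9 → 6² + 1² + 8² = 36 + 1 + 64 = 101
101 = (1,2,2)_9 → 1² + 2² + 2² = 1 + 4 + 4 = 9
9 = (1,0)_9 → 1² + 0² = 1 + 0 = 1  — reached the fixed point 1.
1 → 1, so 1 is the first repeated value.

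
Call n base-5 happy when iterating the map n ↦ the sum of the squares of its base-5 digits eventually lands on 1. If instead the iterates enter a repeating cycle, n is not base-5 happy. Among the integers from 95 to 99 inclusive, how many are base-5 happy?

2

95: 95 → 25 → 1  — base-5 happy
96: 96 → 26 → 2 → 4 → 16 → 10 → 4  — not base-5 happy
97: 97 → 29 → 17 → 13 → 13  — not base-5 happy
98: 98 → 34 → 18 → 18  — not base-5 happy
99: 99 → 41 → 11 → 5 → 1  — base-5 happy
base-5 happy: 95, 99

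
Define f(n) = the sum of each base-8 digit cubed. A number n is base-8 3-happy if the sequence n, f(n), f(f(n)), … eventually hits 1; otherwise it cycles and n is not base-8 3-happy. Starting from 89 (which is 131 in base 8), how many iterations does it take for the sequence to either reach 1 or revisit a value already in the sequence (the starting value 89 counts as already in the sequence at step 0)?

89 = (1,3,1)_8 → 1³ + 3³ + 1³ = 1 + 27 + 1 = 29
29 = (3,5)_8 → 3³ + 5³ = 27 + 125 = 152
152 = (2,3,0)_8 → 2³ + 3³ + 0³ = 8 + 27 + 0 = 35
35 = (4,3)_8 → 4³ + 3³ = 64 + 27 = 91
91 = (1,3,3)_8 → 1³ + 3³ + 3³ = 1 + 27 + 27 = 55
55 = (6,7)_8 → 6³ + 7³ = 216 + 343 = 559
559 = (1,0,5,7)_8 → 1³ + 0³ + 5³ + 7³ = 1 + 0 + 125 + 343 = 469
469 = (7,2,5)_8 → 7³ + 2³ + 5³ = 343 + 8 + 125 = 476
476 = (7,3,4)_8 → 7³ + 3³ + 4³ = 343 + 27 + 64 = 434
434 = (6,6,2)_8 → 6³ + 6³ + 2³ = 216 + 216 + 8 = 440
440 = (6,7,0)_8 → 6³ + 7³ + 0³ = 216 + 343 + 0 = 559  — 559 repeats.
That took 11 steps.

11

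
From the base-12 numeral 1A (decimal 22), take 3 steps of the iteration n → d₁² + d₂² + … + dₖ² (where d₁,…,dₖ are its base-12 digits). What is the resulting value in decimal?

74

22 = (1,10)_12 → 1² + 10² = 1 + 100 = 101
101 = (8,5)_12 → 8² + 5² = 64 + 25 = 89
89 = (7,5)_12 → 7² + 5² = 49 + 25 = 74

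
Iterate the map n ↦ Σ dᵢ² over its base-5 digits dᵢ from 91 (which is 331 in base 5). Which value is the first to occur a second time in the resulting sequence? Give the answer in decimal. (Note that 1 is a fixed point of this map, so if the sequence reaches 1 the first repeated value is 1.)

1

91 = (3,3,1)_5 → 19
19 = (3,4)_5 → 25
25 = (1,0,0)_5 → 1  — reached the fixed point 1.
1 → 1, so 1 is the first repeated value.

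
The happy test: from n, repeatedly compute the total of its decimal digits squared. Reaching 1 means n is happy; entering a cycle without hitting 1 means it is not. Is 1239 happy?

not happy

1239 → 1² + 2² + 3² + 9² = 95
95 → 9² + 5² = 106
106 → 1² + 0² + 6² = 37
37 → 3² + 7² = 58
58 → 5² + 8² = 89
89 → 8² + 9² = 145
145 → 1² + 4² + 5² = 42
42 → 4² + 2² = 20
20 → 2² + 0² = 4
4 → 4² = 16
16 → 1² + 6² = 37  — 37 already seen; the sequence cycles without reaching 1.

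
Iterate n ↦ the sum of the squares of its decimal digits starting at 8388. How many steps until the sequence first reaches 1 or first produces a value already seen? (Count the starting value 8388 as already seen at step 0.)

14

8388 → 8² + 3² + 8² + 8² = 64 + 9 + 64 + 64 = 201
201 → 2² + 0² + 1² = 4 + 0 + 1 = 5
5 → 5² = 25
25 → 2² + 5² = 4 + 25 = 29
29 → 2² + 9² = 4 + 81 = 85
85 → 8² + 5² = 64 + 25 = 89
89 → 8² + 9² = 64 + 81 = 145
145 → 1² + 4² + 5² = 1 + 16 + 25 = 42
42 → 4² + 2² = 16 + 4 = 20
20 → 2² + 0² = 4 + 0 = 4
4 → 4² = 16
16 → 1² + 6² = 1 + 36 = 37
37 → 3² + 7² = 9 + 49 = 58
58 → 5² + 8² = 25 + 64 = 89  — 89 repeats.
That took 14 steps.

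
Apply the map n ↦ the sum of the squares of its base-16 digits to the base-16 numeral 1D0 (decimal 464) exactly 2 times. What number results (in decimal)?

464 = (1,13,0)_16 → 1² + 13² + 0² = 1 + 169 + 0 = 170
170 = (10,10)_16 → 10² + 10² = 100 + 100 = 200

200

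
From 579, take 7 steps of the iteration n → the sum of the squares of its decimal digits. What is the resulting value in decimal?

58

579 → 5² + 7² + 9² = 155
155 → 1² + 5² + 5² = 51
51 → 5² + 1² = 26
26 → 2² + 6² = 40
40 → 4² + 0² = 16
16 → 1² + 6² = 37
37 → 3² + 7² = 58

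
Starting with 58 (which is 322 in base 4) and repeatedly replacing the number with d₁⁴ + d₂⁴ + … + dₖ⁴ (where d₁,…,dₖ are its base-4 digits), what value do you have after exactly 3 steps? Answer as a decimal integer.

58 = (3,2,2)_4 → 3⁴ + 2⁴ + 2⁴ = 113
113 = (1,3,0,1)_4 → 1⁴ + 3⁴ + 0⁴ + 1⁴ = 83
83 = (1,1,0,3)_4 → 1⁴ + 1⁴ + 0⁴ + 3⁴ = 83

83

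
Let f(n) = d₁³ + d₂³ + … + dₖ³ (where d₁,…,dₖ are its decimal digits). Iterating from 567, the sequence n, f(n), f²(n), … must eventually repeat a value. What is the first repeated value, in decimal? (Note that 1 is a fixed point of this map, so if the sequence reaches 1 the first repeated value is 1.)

567 → 684
684 → 792
792 → 1080
1080 → 513
513 → 153
153 → 153  — 153 already appeared earlier.

153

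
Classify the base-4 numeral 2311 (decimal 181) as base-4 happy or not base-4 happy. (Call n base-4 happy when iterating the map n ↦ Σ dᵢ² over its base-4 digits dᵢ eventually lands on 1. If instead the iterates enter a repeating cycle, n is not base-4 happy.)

base-4 happy

181 = (2,3,1,1)_4 → 2² + 3² + 1² + 1² = 15
15 = (3,3)_4 → 3² + 3² = 18
18 = (1,0,2)_4 → 1² + 0² + 2² = 5
5 = (1,1)_4 → 1² + 1² = 2
2 = (2)_4 → 2² = 4
4 = (1,0)_4 → 1² + 0² = 1  — reached 1.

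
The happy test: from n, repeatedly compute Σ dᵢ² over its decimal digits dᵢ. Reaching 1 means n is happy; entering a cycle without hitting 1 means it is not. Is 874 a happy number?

happy

874 → 129
129 → 86
86 → 100
100 → 1  — reached 1.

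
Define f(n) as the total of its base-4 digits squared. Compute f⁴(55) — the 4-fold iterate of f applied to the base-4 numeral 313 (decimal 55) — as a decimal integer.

4

55 = (3,1,3)_4 → 3² + 1² + 3² = 19
19 = (1,0,3)_4 → 1² + 0² + 3² = 10
10 = (2,2)_4 → 2² + 2² = 8
8 = (2,0)_4 → 2² + 0² = 4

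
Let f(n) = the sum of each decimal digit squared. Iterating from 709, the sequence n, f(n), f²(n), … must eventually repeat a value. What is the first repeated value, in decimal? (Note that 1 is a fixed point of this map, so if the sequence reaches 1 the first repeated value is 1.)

1

709 → 7² + 0² + 9² = 130
130 → 1² + 3² + 0² = 10
10 → 1² + 0² = 1  — reached the fixed point 1.
1 → 1, so 1 is the first repeated value.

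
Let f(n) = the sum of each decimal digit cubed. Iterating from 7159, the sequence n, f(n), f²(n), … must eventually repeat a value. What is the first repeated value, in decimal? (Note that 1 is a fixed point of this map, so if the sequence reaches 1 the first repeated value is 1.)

7159 → 7³ + 1³ + 5³ + 9³ = 1198
1198 → 1³ + 1³ + 9³ + 8³ = 1243
1243 → 1³ + 2³ + 4³ + 3³ = 100
100 → 1³ + 0³ + 0³ = 1  — reached the fixed point 1.
1 → 1, so 1 is the first repeated value.

1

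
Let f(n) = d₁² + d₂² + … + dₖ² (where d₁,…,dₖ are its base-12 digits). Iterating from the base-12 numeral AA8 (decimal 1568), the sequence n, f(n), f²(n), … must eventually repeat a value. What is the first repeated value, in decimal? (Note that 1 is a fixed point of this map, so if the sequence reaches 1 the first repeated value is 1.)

1568 = (10,10,8)_12 → 10² + 10² + 8² = 100 + 100 + 64 = 264
264 = (1,10,0)_12 → 1² + 10² + 0² = 1 + 100 + 0 = 101
101 = (8,5)_12 → 8² + 5² = 64 + 25 = 89
89 = (7,5)_12 → 7² + 5² = 49 + 25 = 74
74 = (6,2)_12 → 6² + 2² = 36 + 4 = 40
40 = (3,4)_12 → 3² + 4² = 9 + 16 = 25
25 = (2,1)_12 → 2² + 1² = 4 + 1 = 5
5 = (5)_12 → 5² = 25  — 25 already appeared earlier.

25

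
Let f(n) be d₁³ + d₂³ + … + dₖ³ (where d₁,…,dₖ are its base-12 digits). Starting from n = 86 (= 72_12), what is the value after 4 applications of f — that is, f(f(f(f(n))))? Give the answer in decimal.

86 = (7,2)_12 → 7³ + 2³ = 343 + 8 = 351
351 = (2,5,3)_12 → 2³ + 5³ + 3³ = 8 + 125 + 27 = 160
160 = (1,1,4)_12 → 1³ + 1³ + 4³ = 1 + 1 + 64 = 66
66 = (5,6)_12 → 5³ + 6³ = 125 + 216 = 341

341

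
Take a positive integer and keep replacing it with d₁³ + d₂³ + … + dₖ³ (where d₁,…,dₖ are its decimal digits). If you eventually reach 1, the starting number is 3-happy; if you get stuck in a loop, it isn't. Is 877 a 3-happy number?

877 → 8³ + 7³ + 7³ = 1198
1198 → 1³ + 1³ + 9³ + 8³ = 1243
1243 → 1³ + 2³ + 4³ + 3³ = 100
100 → 1³ + 0³ + 0³ = 1  — reached 1.

3-happy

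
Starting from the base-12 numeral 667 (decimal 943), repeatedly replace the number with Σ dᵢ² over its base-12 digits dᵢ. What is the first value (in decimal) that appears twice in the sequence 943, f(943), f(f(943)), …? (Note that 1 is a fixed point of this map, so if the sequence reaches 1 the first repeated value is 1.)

25

943 = (6,6,7)_12 → 121
121 = (10,1)_12 → 101
101 = (8,5)_12 → 89
89 = (7,5)_12 → 74
74 = (6,2)_12 → 40
40 = (3,4)_12 → 25
25 = (2,1)_12 → 5
5 = (5)_12 → 25  — 25 already appeared earlier.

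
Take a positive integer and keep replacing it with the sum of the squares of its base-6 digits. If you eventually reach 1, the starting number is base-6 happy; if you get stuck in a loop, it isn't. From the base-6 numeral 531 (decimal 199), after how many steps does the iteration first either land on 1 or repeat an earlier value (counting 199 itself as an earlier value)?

199 = (5,3,1)_6 → 35
35 = (5,5)_6 → 50
50 = (1,2,2)_6 → 9
9 = (1,3)_6 → 10
10 = (1,4)_6 → 17
17 = (2,5)_6 → 29
29 = (4,5)_6 → 41
41 = (1,0,5)_6 → 26
26 = (4,2)_6 → 20
20 = (3,2)_6 → 13
13 = (2,1)_6 → 5
5 = (5)_6 → 25
25 = (4,1)_6 → 17  — 17 repeats.
That took 13 steps.

13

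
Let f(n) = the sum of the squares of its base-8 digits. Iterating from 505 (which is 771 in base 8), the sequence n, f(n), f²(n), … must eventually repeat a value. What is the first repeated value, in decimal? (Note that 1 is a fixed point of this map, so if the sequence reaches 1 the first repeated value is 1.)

26

505 = (7,7,1)_8 → 7² + 7² + 1² = 99
99 = (1,4,3)_8 → 1² + 4² + 3² = 26
26 = (3,2)_8 → 3² + 2² = 13
13 = (1,5)_8 → 1² + 5² = 26  — 26 already appeared earlier.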